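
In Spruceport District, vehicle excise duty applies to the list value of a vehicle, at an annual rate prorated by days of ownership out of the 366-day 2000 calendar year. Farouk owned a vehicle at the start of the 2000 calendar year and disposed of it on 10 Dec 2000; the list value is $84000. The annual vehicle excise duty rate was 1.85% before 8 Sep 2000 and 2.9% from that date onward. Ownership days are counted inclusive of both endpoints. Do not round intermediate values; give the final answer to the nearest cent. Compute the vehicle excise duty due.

1 Jan – 7 Sep 2000: 251 days at 1.85% → $84000 × 1.85% × 251/366 = $1065.7213
8 Sep – 10 Dec 2000: 94 days at 2.9% → $84000 × 2.9% × 94/366 = $625.6393
Total = $1691.3607

$1691.36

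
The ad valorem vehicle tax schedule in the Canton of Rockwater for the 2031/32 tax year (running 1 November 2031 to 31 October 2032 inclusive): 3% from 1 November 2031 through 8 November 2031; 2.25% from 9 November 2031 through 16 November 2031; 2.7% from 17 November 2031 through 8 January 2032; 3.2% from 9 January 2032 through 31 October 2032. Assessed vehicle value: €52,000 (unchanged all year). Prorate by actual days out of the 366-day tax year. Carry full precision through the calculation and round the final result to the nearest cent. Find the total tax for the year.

€1,613.28

1 November – 8 November 2031: 8 days at 3% → €52,000 × 3% × 8/366 = €34.0984
9 November – 16 November 2031: 8 days at 2.25% → €52,000 × 2.25% × 8/366 = €25.5738
17 November 2031 – 8 January 2032: 53 days at 2.7% → €52,000 × 2.7% × 53/366 = €203.3115
9 January – 31 October 2032: 297 days at 3.2% → €52,000 × 3.2% × 297/366 = €1,350.2951
Total = €1,613.2787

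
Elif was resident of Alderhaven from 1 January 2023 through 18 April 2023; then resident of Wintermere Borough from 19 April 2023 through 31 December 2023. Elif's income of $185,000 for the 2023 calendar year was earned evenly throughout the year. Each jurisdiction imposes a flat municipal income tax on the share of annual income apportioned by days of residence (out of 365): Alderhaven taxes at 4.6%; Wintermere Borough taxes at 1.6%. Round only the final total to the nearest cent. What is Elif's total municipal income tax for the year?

Alderhaven, 1 January – 18 April 2023: 108 days → $185,000 × 4.6% × 108/365 = $2,518.0274
Wintermere Borough, 19 April – 31 December 2023: 257 days → $185,000 × 1.6% × 257/365 = $2,084.1644
Total = $4,602.1918

$4,602.19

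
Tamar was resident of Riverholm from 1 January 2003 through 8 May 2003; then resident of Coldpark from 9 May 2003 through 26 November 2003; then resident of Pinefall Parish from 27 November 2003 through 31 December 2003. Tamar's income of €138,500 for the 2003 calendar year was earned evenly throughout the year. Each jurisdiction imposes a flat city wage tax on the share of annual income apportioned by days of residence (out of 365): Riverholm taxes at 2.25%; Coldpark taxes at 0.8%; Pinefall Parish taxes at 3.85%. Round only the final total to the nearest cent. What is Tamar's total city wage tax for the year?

€2,217.33

Riverholm, 1 January – 8 May 2003: 128 days → €138,500 × 2.25% × 128/365 = €1,092.8219
Coldpark, 9 May – 26 November 2003: 202 days → €138,500 × 0.8% × 202/365 = €613.1945
Pinefall Parish, 27 November – 31 December 2003: 35 days → €138,500 × 3.85% × 35/365 = €511.3116
Total = €2,217.3281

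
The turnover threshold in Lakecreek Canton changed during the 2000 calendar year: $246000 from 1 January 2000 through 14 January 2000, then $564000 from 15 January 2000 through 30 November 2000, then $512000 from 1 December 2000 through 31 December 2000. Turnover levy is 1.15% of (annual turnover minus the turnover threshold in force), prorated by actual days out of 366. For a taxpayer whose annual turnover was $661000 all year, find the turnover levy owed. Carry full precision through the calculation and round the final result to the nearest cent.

1 January – 14 January 2000: 14 days, exemption $246000 → ($661000 − $246000) × 1.15% × 14/366 = $182.5546
15 January – 30 November 2000: 321 days, exemption $564000 → ($661000 − $564000) × 1.15% × 321/366 = $978.3484
1 December – 31 December 2000: 31 days, exemption $512000 → ($661000 − $512000) × 1.15% × 31/366 = $145.1325
Total = $1306.0355

$1306.04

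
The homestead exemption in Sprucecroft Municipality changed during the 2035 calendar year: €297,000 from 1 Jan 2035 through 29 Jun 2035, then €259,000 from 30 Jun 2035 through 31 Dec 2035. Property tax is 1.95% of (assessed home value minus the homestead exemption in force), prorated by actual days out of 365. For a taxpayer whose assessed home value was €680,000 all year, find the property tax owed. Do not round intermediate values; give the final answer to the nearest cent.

€7,844.08

1 Jan – 29 Jun 2035: 180 days, exemption €297,000 → (€680,000 − €297,000) × 1.95% × 180/365 = €3,683.0959
30 Jun – 31 Dec 2035: 185 days, exemption €259,000 → (€680,000 − €259,000) × 1.95% × 185/365 = €4,160.9795
Total = €7,844.0753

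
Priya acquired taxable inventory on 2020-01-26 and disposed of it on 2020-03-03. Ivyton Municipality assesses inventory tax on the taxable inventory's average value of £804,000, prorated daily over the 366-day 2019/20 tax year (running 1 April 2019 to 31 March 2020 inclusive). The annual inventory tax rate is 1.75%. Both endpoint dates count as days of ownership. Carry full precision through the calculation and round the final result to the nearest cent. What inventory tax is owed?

Days held (2020-01-26 to 2020-03-03): 38 out of 366
Tax = £804,000 × 1.75% × 38/366 = £1,460.8197

£1,460.82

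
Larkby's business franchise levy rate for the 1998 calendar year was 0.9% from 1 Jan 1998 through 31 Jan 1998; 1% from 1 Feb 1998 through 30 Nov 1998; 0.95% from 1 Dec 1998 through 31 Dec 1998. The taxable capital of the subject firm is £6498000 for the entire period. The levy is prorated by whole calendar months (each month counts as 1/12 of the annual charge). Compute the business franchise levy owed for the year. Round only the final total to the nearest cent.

1 Jan – 31 Jan 1998: 1 month at 0.9% → £6498000 × 0.9% × 1/12 = £4873.5000
1 Feb – 30 Nov 1998: 10 months at 1% → £6498000 × 1% × 10/12 = £54150.0000
1 Dec – 31 Dec 1998: 1 month at 0.95% → £6498000 × 0.95% × 1/12 = £5144.2500
Total = £64167.7500

£64167.75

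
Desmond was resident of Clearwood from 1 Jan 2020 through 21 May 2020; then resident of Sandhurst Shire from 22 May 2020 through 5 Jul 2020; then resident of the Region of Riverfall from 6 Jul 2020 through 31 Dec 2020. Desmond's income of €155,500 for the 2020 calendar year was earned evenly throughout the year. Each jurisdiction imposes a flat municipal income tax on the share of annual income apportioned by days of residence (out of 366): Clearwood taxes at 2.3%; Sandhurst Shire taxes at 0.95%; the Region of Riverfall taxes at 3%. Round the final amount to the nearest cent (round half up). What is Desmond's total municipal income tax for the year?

Clearwood, 1 Jan – 21 May 2020: 142 days → €155,500 × 2.3% × 142/366 = €1,387.6038
Sandhurst Shire, 22 May – 5 Jul 2020: 45 days → €155,500 × 0.95% × 45/366 = €181.6291
The Region of Riverfall, 6 Jul – 31 Dec 2020: 179 days → €155,500 × 3% × 179/366 = €2,281.5164
Total = €3,850.7493

€3,850.75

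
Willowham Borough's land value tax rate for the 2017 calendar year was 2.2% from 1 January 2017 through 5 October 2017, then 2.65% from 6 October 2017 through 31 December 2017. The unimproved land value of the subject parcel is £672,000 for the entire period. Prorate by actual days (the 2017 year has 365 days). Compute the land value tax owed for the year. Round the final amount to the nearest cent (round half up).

£15,504.79

1 January – 5 October 2017: 278 days at 2.2% → £672,000 × 2.2% × 278/365 = £11,260.1425
6 October – 31 December 2017: 87 days at 2.65% → £672,000 × 2.65% × 87/365 = £4,244.6466
Total = £15,504.7890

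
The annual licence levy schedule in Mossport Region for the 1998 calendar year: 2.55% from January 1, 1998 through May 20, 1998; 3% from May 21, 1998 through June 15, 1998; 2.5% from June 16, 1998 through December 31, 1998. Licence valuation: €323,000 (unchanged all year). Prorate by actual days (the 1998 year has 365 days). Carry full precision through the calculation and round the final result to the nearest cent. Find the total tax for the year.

€8,251.99

January 1 – May 20, 1998: 140 days at 2.55% → €323,000 × 2.55% × 140/365 = €3,159.2055
May 21 – June 15, 1998: 26 days at 3% → €323,000 × 3% × 26/365 = €690.2466
June 16 – December 31, 1998: 199 days at 2.5% → €323,000 × 2.5% × 199/365 = €4,402.5342
Total = €8,251.9863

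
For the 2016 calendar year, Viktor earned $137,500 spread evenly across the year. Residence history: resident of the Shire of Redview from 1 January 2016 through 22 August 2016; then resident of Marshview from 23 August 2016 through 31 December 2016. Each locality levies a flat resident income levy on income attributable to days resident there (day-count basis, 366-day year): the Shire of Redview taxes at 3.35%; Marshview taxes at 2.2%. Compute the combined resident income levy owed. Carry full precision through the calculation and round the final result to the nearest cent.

The Shire of Redview, 1 January – 22 August 2016: 235 days → $137,500 × 3.35% × 235/366 = $2,957.5649
Marshview, 23 August – 31 December 2016: 131 days → $137,500 × 2.2% × 131/366 = $1,082.7186
Total = $4,040.2835

$4,040.28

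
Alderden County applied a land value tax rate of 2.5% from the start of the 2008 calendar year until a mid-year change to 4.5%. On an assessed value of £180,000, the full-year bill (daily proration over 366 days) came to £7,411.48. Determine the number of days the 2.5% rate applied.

70 days

Let d = days at the first rate; then 366 − d days at the second rate.
£180,000 × [2.5%·d + 4.5%·(366−d)] / 366 = £7,411.48
Solving gives d = 70, so the new rate took effect on 11 March 2008.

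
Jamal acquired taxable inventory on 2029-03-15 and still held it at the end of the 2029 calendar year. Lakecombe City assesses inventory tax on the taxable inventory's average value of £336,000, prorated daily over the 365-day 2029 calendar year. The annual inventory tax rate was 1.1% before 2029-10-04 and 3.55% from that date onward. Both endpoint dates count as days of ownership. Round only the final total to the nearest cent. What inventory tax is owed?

£4,964.05

2029-03-15 to 2029-10-03: 203 days at 1.1% → £336,000 × 1.1% × 203/365 = £2,055.5836
2029-10-04 to 2029-12-31: 89 days at 3.55% → £336,000 × 3.55% × 89/365 = £2,908.4712
Total = £4,964.0548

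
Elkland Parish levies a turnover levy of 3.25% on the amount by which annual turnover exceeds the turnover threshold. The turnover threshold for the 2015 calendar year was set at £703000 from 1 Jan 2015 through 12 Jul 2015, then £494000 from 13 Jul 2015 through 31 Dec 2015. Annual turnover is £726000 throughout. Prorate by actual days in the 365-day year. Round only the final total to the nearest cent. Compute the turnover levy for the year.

1 Jan – 12 Jul 2015: 193 days, exemption £703000 → (£726000 − £703000) × 3.25% × 193/365 = £395.2534
13 Jul – 31 Dec 2015: 172 days, exemption £494000 → (£726000 − £494000) × 3.25% × 172/365 = £3553.0959
Total = £3948.3493

£3948.35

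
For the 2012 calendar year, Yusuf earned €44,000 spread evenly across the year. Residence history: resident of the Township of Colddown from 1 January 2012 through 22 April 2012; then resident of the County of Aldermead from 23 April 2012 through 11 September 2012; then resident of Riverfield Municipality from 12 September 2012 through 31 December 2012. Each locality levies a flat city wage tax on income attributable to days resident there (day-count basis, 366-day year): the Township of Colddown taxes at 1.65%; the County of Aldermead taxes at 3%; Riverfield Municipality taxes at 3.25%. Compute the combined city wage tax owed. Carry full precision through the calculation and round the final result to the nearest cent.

The Township of Colddown, 1 January – 22 April 2012: 113 days → €44,000 × 1.65% × 113/366 = €224.1475
The County of Aldermead, 23 April – 11 September 2012: 142 days → €44,000 × 3% × 142/366 = €512.1311
Riverfield Municipality, 12 September – 31 December 2012: 111 days → €44,000 × 3.25% × 111/366 = €433.6885
Total = €1,169.9672

€1,169.97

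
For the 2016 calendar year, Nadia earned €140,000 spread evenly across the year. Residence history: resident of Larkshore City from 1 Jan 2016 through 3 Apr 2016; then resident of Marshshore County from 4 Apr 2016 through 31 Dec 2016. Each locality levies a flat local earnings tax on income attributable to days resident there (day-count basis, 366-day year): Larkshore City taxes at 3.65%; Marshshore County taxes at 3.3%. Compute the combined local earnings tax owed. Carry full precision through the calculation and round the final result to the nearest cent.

€4,745.85

Larkshore City, 1 Jan – 3 Apr 2016: 94 days → €140,000 × 3.65% × 94/366 = €1,312.4044
Marshshore County, 4 Apr – 31 Dec 2016: 272 days → €140,000 × 3.3% × 272/366 = €3,433.4426
Total = €4,745.8470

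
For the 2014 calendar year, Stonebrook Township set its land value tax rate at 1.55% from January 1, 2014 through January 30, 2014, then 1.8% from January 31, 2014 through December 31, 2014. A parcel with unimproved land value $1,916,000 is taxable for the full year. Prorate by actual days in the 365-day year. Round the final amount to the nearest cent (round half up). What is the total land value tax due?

January 1 – January 30, 2014: 30 days at 1.55% → $1,916,000 × 1.55% × 30/365 = $2,440.9315
January 31 – December 31, 2014: 335 days at 1.8% → $1,916,000 × 1.8% × 335/365 = $31,653.3699
Total = $34,094.3014

$34,094.30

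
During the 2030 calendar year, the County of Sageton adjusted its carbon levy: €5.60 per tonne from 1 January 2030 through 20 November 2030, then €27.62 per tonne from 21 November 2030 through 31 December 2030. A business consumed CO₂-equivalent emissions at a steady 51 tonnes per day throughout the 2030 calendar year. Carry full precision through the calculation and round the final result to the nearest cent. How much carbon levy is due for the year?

1 January – 20 November 2030: 324 days × 51 tonnes/day = 16,524 tonnes at €5.60/tonne → €92,534.40
21 November – 31 December 2030: 41 days × 51 tonnes/day = 2,091 tonnes at €27.62/tonne → €57,753.42

€150,287.82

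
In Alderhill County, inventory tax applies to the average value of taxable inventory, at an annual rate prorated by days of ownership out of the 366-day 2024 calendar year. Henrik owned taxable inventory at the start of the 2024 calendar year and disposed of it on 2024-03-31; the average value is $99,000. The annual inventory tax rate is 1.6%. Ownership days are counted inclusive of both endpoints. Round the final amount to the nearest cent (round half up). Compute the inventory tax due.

$393.84

Days held (2024-01-01 to 2024-03-31): 91 out of 366
Tax = $99,000 × 1.6% × 91/366 = $393.8361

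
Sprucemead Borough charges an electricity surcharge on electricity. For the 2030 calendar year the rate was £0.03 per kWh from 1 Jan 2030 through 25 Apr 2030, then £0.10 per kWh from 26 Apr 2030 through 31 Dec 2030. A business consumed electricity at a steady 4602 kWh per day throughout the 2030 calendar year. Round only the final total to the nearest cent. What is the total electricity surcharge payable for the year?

£130,926.90

1 Jan – 25 Apr 2030: 115 days × 4602 kWh/day = 529,230 kWh at £0.03/kWh → £15,876.90
26 Apr – 31 Dec 2030: 250 days × 4602 kWh/day = 1,150,500 kWh at £0.10/kWh → £115,050.00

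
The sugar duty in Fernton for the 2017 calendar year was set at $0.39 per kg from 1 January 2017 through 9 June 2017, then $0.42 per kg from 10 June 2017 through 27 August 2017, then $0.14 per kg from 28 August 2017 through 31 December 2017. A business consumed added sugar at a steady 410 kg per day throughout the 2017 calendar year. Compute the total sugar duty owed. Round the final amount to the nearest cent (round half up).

1 January – 9 June 2017: 160 days × 410 kg/day = 65,600 kg at $0.39/kg → $25,584.00
10 June – 27 August 2017: 79 days × 410 kg/day = 32,390 kg at $0.42/kg → $13,603.80
28 August – 31 December 2017: 126 days × 410 kg/day = 51,660 kg at $0.14/kg → $7,232.40

$46,420.20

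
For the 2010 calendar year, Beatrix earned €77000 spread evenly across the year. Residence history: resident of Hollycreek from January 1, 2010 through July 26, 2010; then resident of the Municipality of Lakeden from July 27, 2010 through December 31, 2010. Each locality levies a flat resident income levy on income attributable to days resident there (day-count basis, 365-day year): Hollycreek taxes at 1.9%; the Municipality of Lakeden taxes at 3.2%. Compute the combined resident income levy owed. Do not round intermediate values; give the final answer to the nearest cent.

Hollycreek, January 1 – July 26, 2010: 207 days → €77000 × 1.9% × 207/365 = €829.7014
The Municipality of Lakeden, July 27 – December 31, 2010: 158 days → €77000 × 3.2% × 158/365 = €1066.6082
Total = €1896.3096

€1896.31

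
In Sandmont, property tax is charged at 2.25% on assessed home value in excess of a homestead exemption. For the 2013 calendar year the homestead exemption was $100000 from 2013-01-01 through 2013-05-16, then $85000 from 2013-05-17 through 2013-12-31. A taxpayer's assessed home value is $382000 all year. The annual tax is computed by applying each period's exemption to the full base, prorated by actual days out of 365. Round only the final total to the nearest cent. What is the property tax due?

2013-01-01 to 2013-05-16: 136 days, exemption $100000 → ($382000 − $100000) × 2.25% × 136/365 = $2364.1644
2013-05-17 to 2013-12-31: 229 days, exemption $85000 → ($382000 − $85000) × 2.25% × 229/365 = $4192.5822
Total = $6556.7466

$6556.75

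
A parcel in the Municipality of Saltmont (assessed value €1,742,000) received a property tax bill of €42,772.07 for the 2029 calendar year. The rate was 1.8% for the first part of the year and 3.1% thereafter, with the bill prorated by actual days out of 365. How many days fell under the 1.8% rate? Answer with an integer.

Let d = days at the first rate; then 365 − d days at the second rate.
€1,742,000 × [1.8%·d + 3.1%·(365−d)] / 365 = €42,772.07
Solving gives d = 181, so the new rate took effect on 1 July 2029.

181 days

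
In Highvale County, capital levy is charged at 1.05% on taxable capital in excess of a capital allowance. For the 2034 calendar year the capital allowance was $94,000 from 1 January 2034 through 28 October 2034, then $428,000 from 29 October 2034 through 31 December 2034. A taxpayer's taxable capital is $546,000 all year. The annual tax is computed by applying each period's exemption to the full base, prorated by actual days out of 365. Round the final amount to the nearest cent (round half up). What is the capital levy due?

$4,131.07

1 January – 28 October 2034: 301 days, exemption $94,000 → ($546,000 − $94,000) × 1.05% × 301/365 = $3,913.8247
29 October – 31 December 2034: 64 days, exemption $428,000 → ($546,000 − $428,000) × 1.05% × 64/365 = $217.2493
Total = $4,131.0740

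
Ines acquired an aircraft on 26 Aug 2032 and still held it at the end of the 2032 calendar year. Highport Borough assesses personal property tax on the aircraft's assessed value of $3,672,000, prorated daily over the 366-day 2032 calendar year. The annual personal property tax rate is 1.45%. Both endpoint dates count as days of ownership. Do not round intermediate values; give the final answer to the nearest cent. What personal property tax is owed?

$18,620.85

Days held (26 Aug – 31 Dec 2032): 128 out of 366
Tax = $3,672,000 × 1.45% × 128/366 = $18,620.8525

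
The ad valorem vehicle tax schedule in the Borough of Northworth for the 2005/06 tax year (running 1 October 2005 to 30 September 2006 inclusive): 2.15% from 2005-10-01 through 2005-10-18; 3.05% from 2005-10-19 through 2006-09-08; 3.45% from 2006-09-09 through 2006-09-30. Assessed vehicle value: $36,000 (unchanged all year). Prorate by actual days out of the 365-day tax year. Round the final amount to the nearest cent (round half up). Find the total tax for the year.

2005-10-01 to 2005-10-18: 18 days at 2.15% → $36,000 × 2.15% × 18/365 = $38.1699
2005-10-19 to 2006-09-08: 325 days at 3.05% → $36,000 × 3.05% × 325/365 = $977.6712
2006-09-09 to 2006-09-30: 22 days at 3.45% → $36,000 × 3.45% × 22/365 = $74.8603
Total = $1,090.7014

$1,090.70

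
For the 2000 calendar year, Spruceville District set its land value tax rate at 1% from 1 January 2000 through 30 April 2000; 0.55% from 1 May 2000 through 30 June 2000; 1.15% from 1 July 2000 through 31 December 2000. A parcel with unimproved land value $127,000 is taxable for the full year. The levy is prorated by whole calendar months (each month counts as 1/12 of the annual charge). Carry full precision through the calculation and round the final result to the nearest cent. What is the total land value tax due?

1 January – 30 April 2000: 4 months at 1% → $127,000 × 1% × 4/12 = $423.3333
1 May – 30 June 2000: 2 months at 0.55% → $127,000 × 0.55% × 2/12 = $116.4167
1 July – 31 December 2000: 6 months at 1.15% → $127,000 × 1.15% × 6/12 = $730.2500
Total = $1,270.0000

$1,270.00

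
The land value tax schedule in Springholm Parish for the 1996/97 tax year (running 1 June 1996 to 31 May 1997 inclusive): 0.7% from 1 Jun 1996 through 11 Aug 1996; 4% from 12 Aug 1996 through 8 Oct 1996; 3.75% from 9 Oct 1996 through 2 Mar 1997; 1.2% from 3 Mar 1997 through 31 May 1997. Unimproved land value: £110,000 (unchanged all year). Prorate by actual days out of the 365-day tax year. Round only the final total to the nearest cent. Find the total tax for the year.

1 Jun – 11 Aug 1996: 72 days at 0.7% → £110,000 × 0.7% × 72/365 = £151.8904
12 Aug – 8 Oct 1996: 58 days at 4% → £110,000 × 4% × 58/365 = £699.1781
9 Oct 1996 – 2 Mar 1997: 145 days at 3.75% → £110,000 × 3.75% × 145/365 = £1,638.6986
3 Mar – 31 May 1997: 90 days at 1.2% → £110,000 × 1.2% × 90/365 = £325.4795
Total = £2,815.2466

£2,815.25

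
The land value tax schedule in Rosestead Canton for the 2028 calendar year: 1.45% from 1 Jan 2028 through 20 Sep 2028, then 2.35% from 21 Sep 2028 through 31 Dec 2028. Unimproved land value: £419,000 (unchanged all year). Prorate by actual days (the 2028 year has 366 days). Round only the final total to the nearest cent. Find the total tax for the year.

1 Jan – 20 Sep 2028: 264 days at 1.45% → £419,000 × 1.45% × 264/366 = £4,382.3279
21 Sep – 31 Dec 2028: 102 days at 2.35% → £419,000 × 2.35% × 102/366 = £2,744.1066
Total = £7,126.4344

£7,126.43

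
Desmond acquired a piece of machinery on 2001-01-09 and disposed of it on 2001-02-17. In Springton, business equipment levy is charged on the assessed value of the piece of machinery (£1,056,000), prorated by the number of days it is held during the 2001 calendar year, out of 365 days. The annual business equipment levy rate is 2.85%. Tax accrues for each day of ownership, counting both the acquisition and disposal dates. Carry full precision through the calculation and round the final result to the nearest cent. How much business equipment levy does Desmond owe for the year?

£3,298.19

Days held (2001-01-09 to 2001-02-17): 40 out of 365
Tax = £1,056,000 × 2.85% × 40/365 = £3,298.1918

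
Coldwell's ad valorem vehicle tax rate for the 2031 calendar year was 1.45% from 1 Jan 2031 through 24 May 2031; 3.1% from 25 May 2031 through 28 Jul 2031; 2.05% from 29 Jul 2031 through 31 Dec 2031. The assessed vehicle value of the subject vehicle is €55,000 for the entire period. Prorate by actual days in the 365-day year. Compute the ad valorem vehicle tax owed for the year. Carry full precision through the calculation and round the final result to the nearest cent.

1 Jan – 24 May 2031: 144 days at 1.45% → €55,000 × 1.45% × 144/365 = €314.6301
25 May – 28 Jul 2031: 65 days at 3.1% → €55,000 × 3.1% × 65/365 = €303.6301
29 Jul – 31 Dec 2031: 156 days at 2.05% → €55,000 × 2.05% × 156/365 = €481.8904
Total = €1,100.1507

€1,100.15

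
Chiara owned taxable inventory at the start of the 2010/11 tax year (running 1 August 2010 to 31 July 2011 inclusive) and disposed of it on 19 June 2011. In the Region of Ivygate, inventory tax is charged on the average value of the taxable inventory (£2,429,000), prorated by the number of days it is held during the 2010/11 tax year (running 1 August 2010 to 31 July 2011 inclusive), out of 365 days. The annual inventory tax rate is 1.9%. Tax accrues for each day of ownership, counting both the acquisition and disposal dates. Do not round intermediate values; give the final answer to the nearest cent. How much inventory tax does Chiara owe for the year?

Days held (1 August 2010 – 19 June 2011): 323 out of 365
Tax = £2,429,000 × 1.9% × 323/365 = £40,840.4740

£40,840.47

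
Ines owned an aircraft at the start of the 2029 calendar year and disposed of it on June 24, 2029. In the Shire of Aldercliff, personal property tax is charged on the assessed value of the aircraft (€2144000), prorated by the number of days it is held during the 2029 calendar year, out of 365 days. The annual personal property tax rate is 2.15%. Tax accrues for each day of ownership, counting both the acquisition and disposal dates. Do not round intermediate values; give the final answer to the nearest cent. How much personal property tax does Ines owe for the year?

€22100.82

Days held (January 1 – June 24, 2029): 175 out of 365
Tax = €2144000 × 2.15% × 175/365 = €22100.8219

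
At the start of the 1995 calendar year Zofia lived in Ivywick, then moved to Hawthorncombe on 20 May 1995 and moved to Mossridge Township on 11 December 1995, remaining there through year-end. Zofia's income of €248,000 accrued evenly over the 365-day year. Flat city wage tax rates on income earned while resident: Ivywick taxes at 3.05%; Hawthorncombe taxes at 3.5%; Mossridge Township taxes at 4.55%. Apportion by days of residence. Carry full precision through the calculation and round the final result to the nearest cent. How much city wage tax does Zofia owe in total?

Ivywick, 1 January – 19 May 1995: 139 days → €248,000 × 3.05% × 139/365 = €2,880.5370
Hawthorncombe, 20 May – 10 December 1995: 205 days → €248,000 × 3.5% × 205/365 = €4,875.0685
Mossridge Township, 11 December – 31 December 1995: 21 days → €248,000 × 4.55% × 21/365 = €649.2164
Total = €8,404.8219

€8,404.82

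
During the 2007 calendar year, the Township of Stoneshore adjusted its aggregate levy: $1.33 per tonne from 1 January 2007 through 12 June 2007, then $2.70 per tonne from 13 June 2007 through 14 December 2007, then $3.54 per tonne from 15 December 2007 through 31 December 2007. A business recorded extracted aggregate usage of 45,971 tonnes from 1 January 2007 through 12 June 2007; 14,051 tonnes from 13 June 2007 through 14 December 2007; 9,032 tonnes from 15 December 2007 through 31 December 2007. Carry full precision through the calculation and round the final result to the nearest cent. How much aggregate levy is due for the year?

$131,052.41

1 January – 12 June 2007: 45,971 tonnes at $1.33/tonne → $61,141.43
13 June – 14 December 2007: 14,051 tonnes at $2.70/tonne → $37,937.70
15 December – 31 December 2007: 9,032 tonnes at $3.54/tonne → $31,973.28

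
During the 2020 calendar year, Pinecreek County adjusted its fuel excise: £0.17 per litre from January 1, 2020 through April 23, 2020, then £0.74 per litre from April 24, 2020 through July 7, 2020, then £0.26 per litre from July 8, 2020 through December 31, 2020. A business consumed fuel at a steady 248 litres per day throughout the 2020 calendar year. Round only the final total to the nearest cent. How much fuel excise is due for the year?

January 1 – April 23, 2020: 114 days × 248 litres/day = 28,272 litres at £0.17/litre → £4,806.24
April 24 – July 7, 2020: 75 days × 248 litres/day = 18,600 litres at £0.74/litre → £13,764.00
July 8 – December 31, 2020: 177 days × 248 litres/day = 43,896 litres at £0.26/litre → £11,412.96

£29,983.20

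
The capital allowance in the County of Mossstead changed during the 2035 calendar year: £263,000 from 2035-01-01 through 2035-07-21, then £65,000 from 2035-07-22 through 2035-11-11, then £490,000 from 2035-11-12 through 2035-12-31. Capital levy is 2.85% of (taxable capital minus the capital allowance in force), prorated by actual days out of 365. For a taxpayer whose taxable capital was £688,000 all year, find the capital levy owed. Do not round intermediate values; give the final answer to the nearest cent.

2035-01-01 to 2035-07-21: 202 days, exemption £263,000 → (£688,000 − £263,000) × 2.85% × 202/365 = £6,703.3562
2035-07-22 to 2035-11-11: 113 days, exemption £65,000 → (£688,000 − £65,000) × 2.85% × 113/365 = £5,496.9082
2035-11-12 to 2035-12-31: 50 days, exemption £490,000 → (£688,000 − £490,000) × 2.85% × 50/365 = £773.0137
Total = £12,973.2781

£12,973.28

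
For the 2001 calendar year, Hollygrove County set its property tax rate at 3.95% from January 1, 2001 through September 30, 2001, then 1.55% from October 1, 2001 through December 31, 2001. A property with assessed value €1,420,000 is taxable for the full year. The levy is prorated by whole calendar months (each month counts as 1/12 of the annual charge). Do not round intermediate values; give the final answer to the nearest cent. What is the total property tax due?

€47,570.00

January 1 – September 30, 2001: 9 months at 3.95% → €1,420,000 × 3.95% × 9/12 = €42,067.5000
October 1 – December 31, 2001: 3 months at 1.55% → €1,420,000 × 1.55% × 3/12 = €5,502.5000
Total = €47,570.0000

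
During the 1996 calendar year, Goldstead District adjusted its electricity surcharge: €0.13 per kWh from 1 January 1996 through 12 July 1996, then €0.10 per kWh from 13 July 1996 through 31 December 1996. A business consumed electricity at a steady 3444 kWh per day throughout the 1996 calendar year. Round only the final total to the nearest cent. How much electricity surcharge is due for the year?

€146,094.48

1 January – 12 July 1996: 194 days × 3444 kWh/day = 668,136 kWh at €0.13/kWh → €86,857.68
13 July – 31 December 1996: 172 days × 3444 kWh/day = 592,368 kWh at €0.10/kWh → €59,236.80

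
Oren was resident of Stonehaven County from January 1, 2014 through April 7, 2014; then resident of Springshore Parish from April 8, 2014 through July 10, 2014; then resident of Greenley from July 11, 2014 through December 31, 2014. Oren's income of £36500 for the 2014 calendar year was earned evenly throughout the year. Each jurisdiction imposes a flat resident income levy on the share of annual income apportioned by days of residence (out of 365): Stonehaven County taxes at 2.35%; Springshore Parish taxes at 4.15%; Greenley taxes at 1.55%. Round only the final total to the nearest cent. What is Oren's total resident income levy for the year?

£887.75

Stonehaven County, January 1 – April 7, 2014: 97 days → £36500 × 2.35% × 97/365 = £227.9500
Springshore Parish, April 8 – July 10, 2014: 94 days → £36500 × 4.15% × 94/365 = £390.1000
Greenley, July 11 – December 31, 2014: 174 days → £36500 × 1.55% × 174/365 = £269.7000
Total = £887.7500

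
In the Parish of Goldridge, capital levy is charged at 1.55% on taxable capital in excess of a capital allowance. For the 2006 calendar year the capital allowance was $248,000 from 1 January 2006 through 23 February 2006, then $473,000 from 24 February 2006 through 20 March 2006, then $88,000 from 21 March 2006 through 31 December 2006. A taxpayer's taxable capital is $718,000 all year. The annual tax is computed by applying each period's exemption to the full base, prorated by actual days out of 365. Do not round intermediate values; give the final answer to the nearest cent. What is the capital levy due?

1 January – 23 February 2006: 54 days, exemption $248,000 → ($718,000 − $248,000) × 1.55% × 54/365 = $1,077.7808
24 February – 20 March 2006: 25 days, exemption $473,000 → ($718,000 − $473,000) × 1.55% × 25/365 = $260.1027
21 March – 31 December 2006: 286 days, exemption $88,000 → ($718,000 − $88,000) × 1.55% × 286/365 = $7,651.4795
Total = $8,989.3630

$8,989.36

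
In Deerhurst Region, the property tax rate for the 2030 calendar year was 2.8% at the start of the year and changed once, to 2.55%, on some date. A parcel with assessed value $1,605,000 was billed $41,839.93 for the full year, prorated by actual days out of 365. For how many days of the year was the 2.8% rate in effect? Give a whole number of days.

83 days

Let d = days at the first rate; then 365 − d days at the second rate.
$1,605,000 × [2.8%·d + 2.55%·(365−d)] / 365 = $41,839.93
Solving gives d = 83, so the new rate took effect on March 25, 2030.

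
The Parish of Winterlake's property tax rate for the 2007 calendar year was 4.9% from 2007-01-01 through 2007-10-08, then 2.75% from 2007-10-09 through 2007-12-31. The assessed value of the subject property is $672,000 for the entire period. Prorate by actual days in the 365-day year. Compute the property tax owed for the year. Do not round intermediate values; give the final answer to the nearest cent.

$29,602.98

2007-01-01 to 2007-10-08: 281 days at 4.9% → $672,000 × 4.9% × 281/365 = $25,350.0493
2007-10-09 to 2007-12-31: 84 days at 2.75% → $672,000 × 2.75% × 84/365 = $4,252.9315
Total = $29,602.9808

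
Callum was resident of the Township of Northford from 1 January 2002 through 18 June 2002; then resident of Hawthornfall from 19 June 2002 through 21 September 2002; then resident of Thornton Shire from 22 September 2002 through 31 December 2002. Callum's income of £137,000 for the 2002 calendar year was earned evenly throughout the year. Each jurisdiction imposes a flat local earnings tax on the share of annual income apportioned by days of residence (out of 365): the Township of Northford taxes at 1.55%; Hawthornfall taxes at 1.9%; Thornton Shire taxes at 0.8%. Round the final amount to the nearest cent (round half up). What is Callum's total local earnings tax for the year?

£1,963.98

The Township of Northford, 1 January – 18 June 2002: 169 days → £137,000 × 1.55% × 169/365 = £983.2096
Hawthornfall, 19 June – 21 September 2002: 95 days → £137,000 × 1.9% × 95/365 = £677.4932
Thornton Shire, 22 September – 31 December 2002: 101 days → £137,000 × 0.8% × 101/365 = £303.2767
Total = £1,963.9795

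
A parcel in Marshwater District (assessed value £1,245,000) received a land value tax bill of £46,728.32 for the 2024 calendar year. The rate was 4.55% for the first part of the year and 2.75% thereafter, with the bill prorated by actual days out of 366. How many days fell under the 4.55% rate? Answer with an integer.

204 days

Let d = days at the first rate; then 366 − d days at the second rate.
£1,245,000 × [4.55%·d + 2.75%·(366−d)] / 366 = £46,728.32
Solving gives d = 204, so the new rate took effect on 23 Jul 2024.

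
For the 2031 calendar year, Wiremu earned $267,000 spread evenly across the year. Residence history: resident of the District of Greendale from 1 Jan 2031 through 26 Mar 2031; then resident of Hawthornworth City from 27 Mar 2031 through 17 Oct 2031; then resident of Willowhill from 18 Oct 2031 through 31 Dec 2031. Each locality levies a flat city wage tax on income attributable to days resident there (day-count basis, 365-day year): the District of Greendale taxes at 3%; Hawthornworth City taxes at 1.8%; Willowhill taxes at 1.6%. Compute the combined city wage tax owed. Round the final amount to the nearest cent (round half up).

$5,442.41

The District of Greendale, 1 Jan – 26 Mar 2031: 85 days → $267,000 × 3% × 85/365 = $1,865.3425
Hawthornworth City, 27 Mar – 17 Oct 2031: 205 days → $267,000 × 1.8% × 205/365 = $2,699.2603
Willowhill, 18 Oct – 31 Dec 2031: 75 days → $267,000 × 1.6% × 75/365 = $877.8082
Total = $5,442.4110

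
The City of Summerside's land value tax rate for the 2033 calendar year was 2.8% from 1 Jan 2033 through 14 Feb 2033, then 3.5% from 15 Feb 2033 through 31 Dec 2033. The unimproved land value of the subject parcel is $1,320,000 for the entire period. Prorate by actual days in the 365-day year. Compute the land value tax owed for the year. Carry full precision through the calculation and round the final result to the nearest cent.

$45,060.82

1 Jan – 14 Feb 2033: 45 days at 2.8% → $1,320,000 × 2.8% × 45/365 = $4,556.7123
15 Feb – 31 Dec 2033: 320 days at 3.5% → $1,320,000 × 3.5% × 320/365 = $40,504.1096
Total = $45,060.8219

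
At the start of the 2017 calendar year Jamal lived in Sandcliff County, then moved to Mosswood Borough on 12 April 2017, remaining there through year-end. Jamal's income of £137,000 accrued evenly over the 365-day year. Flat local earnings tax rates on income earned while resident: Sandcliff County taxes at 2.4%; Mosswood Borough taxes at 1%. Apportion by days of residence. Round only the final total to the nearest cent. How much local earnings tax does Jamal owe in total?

£1,900.73

Sandcliff County, 1 January – 11 April 2017: 101 days → £137,000 × 2.4% × 101/365 = £909.8301
Mosswood Borough, 12 April – 31 December 2017: 264 days → £137,000 × 1% × 264/365 = £990.9041
Total = £1,900.7342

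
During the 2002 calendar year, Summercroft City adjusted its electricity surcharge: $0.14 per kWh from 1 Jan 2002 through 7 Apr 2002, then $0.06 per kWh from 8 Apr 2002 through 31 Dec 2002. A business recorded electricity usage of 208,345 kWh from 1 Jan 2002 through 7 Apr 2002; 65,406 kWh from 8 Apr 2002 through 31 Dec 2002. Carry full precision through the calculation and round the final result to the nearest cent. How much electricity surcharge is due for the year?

$33,092.66

1 Jan – 7 Apr 2002: 208,345 kWh at $0.14/kWh → $29,168.30
8 Apr – 31 Dec 2002: 65,406 kWh at $0.06/kWh → $3,924.36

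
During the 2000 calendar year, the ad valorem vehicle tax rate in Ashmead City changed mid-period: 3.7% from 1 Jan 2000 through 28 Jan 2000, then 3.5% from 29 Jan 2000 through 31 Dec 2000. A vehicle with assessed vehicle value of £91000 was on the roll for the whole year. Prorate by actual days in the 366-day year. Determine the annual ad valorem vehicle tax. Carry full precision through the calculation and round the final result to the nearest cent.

£3198.92

1 Jan – 28 Jan 2000: 28 days at 3.7% → £91000 × 3.7% × 28/366 = £257.5847
29 Jan – 31 Dec 2000: 338 days at 3.5% → £91000 × 3.5% × 338/366 = £2941.3388
Total = £3198.9235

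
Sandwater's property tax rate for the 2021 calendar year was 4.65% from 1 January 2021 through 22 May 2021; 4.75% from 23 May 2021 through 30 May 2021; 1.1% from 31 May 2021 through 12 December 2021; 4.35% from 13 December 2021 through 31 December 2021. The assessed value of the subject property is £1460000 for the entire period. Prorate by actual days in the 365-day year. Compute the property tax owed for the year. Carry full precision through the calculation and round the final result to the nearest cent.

£39862.00

1 January – 22 May 2021: 142 days at 4.65% → £1460000 × 4.65% × 142/365 = £26412.0000
23 May – 30 May 2021: 8 days at 4.75% → £1460000 × 4.75% × 8/365 = £1520.0000
31 May – 12 December 2021: 196 days at 1.1% → £1460000 × 1.1% × 196/365 = £8624.0000
13 December – 31 December 2021: 19 days at 4.35% → £1460000 × 4.35% × 19/365 = £3306.0000
Total = £39862.0000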